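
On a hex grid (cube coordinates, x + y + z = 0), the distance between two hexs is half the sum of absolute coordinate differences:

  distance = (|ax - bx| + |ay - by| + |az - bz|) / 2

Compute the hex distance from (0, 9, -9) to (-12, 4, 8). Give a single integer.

|ax - bx| = |0 - (-12)| = 12
|ay - by| = |9 - 4| = 5
|az - bz| = |-9 - 8| = 17
distance = (12 + 5 + 17) / 2 = 34 / 2 = 17

Answer: 17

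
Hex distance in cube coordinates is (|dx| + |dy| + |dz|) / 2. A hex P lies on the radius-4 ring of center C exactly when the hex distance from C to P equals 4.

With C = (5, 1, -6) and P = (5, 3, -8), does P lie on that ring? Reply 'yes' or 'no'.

|px - cx| = |5 - 5| = 0
|py - cy| = |3 - 1| = 2
|pz - cz| = |-8 - (-6)| = 2
distance = (0+2+2)/2 = 4/2 = 2
radius = 4; distance != radius -> no

Answer: no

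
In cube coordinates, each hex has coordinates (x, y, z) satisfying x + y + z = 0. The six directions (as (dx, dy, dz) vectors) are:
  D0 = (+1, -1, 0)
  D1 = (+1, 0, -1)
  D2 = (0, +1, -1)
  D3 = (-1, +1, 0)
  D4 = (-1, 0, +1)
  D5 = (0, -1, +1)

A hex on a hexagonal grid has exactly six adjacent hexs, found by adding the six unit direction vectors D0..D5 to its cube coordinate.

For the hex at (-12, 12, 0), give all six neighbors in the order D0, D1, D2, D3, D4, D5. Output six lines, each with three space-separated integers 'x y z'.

Center: (-12, 12, 0). Add each direction:
  D0: (-12, 12, 0) + (1, -1, 0) = (-11, 11, 0)
  D1: (-12, 12, 0) + (1, 0, -1) = (-11, 12, -1)
  D2: (-12, 12, 0) + (0, 1, -1) = (-12, 13, -1)
  D3: (-12, 12, 0) + (-1, 1, 0) = (-13, 13, 0)
  D4: (-12, 12, 0) + (-1, 0, 1) = (-13, 12, 1)
  D5: (-12, 12, 0) + (0, -1, 1) = (-12, 11, 1)

Answer: -11 11 0
-11 12 -1
-12 13 -1
-13 13 0
-13 12 1
-12 11 1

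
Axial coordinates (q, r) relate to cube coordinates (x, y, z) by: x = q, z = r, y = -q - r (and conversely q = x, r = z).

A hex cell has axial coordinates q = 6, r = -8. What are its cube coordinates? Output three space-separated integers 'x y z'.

Answer: 6 2 -8

Derivation:
x = q = 6
z = r = -8
y = -x - z = -(6) - (-8) = 2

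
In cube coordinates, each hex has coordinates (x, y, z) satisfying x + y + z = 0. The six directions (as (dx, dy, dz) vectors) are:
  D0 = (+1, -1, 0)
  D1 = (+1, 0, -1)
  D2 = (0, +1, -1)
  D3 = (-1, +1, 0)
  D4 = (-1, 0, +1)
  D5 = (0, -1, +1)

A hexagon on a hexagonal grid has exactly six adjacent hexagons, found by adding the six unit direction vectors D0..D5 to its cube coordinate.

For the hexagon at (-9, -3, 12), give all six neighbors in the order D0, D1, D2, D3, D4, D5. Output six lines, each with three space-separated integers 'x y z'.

Center: (-9, -3, 12). Add each direction:
  D0: (-9, -3, 12) + (1, -1, 0) = (-8, -4, 12)
  D1: (-9, -3, 12) + (1, 0, -1) = (-8, -3, 11)
  D2: (-9, -3, 12) + (0, 1, -1) = (-9, -2, 11)
  D3: (-9, -3, 12) + (-1, 1, 0) = (-10, -2, 12)
  D4: (-9, -3, 12) + (-1, 0, 1) = (-10, -3, 13)
  D5: (-9, -3, 12) + (0, -1, 1) = (-9, -4, 13)

Answer: -8 -4 12
-8 -3 11
-9 -2 11
-10 -2 12
-10 -3 13
-9 -4 13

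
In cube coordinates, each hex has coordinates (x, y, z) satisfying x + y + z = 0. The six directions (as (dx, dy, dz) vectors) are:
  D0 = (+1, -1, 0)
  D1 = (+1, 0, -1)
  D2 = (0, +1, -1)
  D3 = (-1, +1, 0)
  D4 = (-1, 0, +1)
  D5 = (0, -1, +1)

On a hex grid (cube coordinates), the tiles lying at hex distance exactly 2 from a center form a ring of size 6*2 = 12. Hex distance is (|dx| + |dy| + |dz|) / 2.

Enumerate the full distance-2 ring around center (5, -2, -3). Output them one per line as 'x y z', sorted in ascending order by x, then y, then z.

Answer: 3 -2 -1
3 -1 -2
3 0 -3
4 -3 -1
4 0 -4
5 -4 -1
5 0 -5
6 -4 -2
6 -1 -5
7 -4 -3
7 -3 -4
7 -2 -5

Derivation:
Walk ring at distance 2 from (5, -2, -3):
Start at center + D4*2 = (3, -2, -1)
  hex 0: (3, -2, -1)
  hex 1: (4, -3, -1)
  hex 2: (5, -4, -1)
  hex 3: (6, -4, -2)
  hex 4: (7, -4, -3)
  hex 5: (7, -3, -4)
  hex 6: (7, -2, -5)
  hex 7: (6, -1, -5)
  hex 8: (5, 0, -5)
  hex 9: (4, 0, -4)
  hex 10: (3, 0, -3)
  hex 11: (3, -1, -2)
Sorted: 12 hexes.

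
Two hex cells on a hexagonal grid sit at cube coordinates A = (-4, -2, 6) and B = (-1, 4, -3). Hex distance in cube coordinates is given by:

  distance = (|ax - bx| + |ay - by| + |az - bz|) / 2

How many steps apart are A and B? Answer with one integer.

|ax - bx| = |-4 - (-1)| = 3
|ay - by| = |-2 - 4| = 6
|az - bz| = |6 - (-3)| = 9
distance = (3 + 6 + 9) / 2 = 18 / 2 = 9

Answer: 9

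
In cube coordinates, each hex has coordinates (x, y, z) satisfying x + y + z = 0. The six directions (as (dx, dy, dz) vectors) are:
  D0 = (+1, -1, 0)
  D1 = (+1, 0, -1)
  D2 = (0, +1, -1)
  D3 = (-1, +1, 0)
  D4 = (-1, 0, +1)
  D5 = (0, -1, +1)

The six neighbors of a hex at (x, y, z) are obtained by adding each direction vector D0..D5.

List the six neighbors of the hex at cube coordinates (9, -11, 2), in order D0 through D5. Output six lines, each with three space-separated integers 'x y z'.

Center: (9, -11, 2). Add each direction:
  D0: (9, -11, 2) + (1, -1, 0) = (10, -12, 2)
  D1: (9, -11, 2) + (1, 0, -1) = (10, -11, 1)
  D2: (9, -11, 2) + (0, 1, -1) = (9, -10, 1)
  D3: (9, -11, 2) + (-1, 1, 0) = (8, -10, 2)
  D4: (9, -11, 2) + (-1, 0, 1) = (8, -11, 3)
  D5: (9, -11, 2) + (0, -1, 1) = (9, -12, 3)

Answer: 10 -12 2
10 -11 1
9 -10 1
8 -10 2
8 -11 3
9 -12 3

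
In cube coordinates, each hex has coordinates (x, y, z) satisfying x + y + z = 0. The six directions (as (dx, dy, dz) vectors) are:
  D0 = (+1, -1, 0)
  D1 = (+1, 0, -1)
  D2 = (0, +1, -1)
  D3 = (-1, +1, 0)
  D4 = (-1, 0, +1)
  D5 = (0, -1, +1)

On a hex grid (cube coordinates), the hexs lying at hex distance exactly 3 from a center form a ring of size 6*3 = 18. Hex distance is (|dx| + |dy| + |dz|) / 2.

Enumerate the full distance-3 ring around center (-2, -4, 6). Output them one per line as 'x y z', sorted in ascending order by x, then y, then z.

Walk ring at distance 3 from (-2, -4, 6):
Start at center + D4*3 = (-5, -4, 9)
  hex 0: (-5, -4, 9)
  hex 1: (-4, -5, 9)
  hex 2: (-3, -6, 9)
  hex 3: (-2, -7, 9)
  hex 4: (-1, -7, 8)
  hex 5: (0, -7, 7)
  hex 6: (1, -7, 6)
  hex 7: (1, -6, 5)
  hex 8: (1, -5, 4)
  hex 9: (1, -4, 3)
  hex 10: (0, -3, 3)
  hex 11: (-1, -2, 3)
  hex 12: (-2, -1, 3)
  hex 13: (-3, -1, 4)
  hex 14: (-4, -1, 5)
  hex 15: (-5, -1, 6)
  hex 16: (-5, -2, 7)
  hex 17: (-5, -3, 8)
Sorted: 18 hexes.

Answer: -5 -4 9
-5 -3 8
-5 -2 7
-5 -1 6
-4 -5 9
-4 -1 5
-3 -6 9
-3 -1 4
-2 -7 9
-2 -1 3
-1 -7 8
-1 -2 3
0 -7 7
0 -3 3
1 -7 6
1 -6 5
1 -5 4
1 -4 3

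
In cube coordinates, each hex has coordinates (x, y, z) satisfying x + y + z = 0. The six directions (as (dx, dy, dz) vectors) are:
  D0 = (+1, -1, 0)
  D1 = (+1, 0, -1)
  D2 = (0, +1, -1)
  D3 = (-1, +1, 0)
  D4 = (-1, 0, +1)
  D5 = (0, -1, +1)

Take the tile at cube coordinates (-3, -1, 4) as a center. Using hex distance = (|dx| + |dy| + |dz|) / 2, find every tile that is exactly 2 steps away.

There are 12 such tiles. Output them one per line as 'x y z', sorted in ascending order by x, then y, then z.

Walk ring at distance 2 from (-3, -1, 4):
Start at center + D4*2 = (-5, -1, 6)
  hex 0: (-5, -1, 6)
  hex 1: (-4, -2, 6)
  hex 2: (-3, -3, 6)
  hex 3: (-2, -3, 5)
  hex 4: (-1, -3, 4)
  hex 5: (-1, -2, 3)
  hex 6: (-1, -1, 2)
  hex 7: (-2, 0, 2)
  hex 8: (-3, 1, 2)
  hex 9: (-4, 1, 3)
  hex 10: (-5, 1, 4)
  hex 11: (-5, 0, 5)
Sorted: 12 hexes.

Answer: -5 -1 6
-5 0 5
-5 1 4
-4 -2 6
-4 1 3
-3 -3 6
-3 1 2
-2 -3 5
-2 0 2
-1 -3 4
-1 -2 3
-1 -1 2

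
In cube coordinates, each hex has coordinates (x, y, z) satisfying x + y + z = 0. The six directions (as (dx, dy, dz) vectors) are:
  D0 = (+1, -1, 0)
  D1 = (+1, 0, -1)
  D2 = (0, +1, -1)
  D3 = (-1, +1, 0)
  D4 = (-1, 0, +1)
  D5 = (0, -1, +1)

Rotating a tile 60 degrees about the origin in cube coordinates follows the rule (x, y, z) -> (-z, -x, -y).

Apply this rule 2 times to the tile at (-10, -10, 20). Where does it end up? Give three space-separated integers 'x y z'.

Start: (-10, -10, 20)
Step 1: (-10, -10, 20) -> (-(20), -(-10), -(-10)) = (-20, 10, 10)
Step 2: (-20, 10, 10) -> (-(10), -(-20), -(10)) = (-10, 20, -10)

Answer: -10 20 -10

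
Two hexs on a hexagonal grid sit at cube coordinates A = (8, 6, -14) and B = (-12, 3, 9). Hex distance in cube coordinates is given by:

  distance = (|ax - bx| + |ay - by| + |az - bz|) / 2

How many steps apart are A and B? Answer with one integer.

Answer: 23

Derivation:
|ax - bx| = |8 - (-12)| = 20
|ay - by| = |6 - 3| = 3
|az - bz| = |-14 - 9| = 23
distance = (20 + 3 + 23) / 2 = 46 / 2 = 23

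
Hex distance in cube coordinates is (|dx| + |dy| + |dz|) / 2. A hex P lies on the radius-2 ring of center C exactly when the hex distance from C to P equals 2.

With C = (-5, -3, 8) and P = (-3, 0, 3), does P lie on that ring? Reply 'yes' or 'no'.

|px - cx| = |-3 - (-5)| = 2
|py - cy| = |0 - (-3)| = 3
|pz - cz| = |3 - 8| = 5
distance = (2+3+5)/2 = 10/2 = 5
radius = 2; distance != radius -> no

Answer: no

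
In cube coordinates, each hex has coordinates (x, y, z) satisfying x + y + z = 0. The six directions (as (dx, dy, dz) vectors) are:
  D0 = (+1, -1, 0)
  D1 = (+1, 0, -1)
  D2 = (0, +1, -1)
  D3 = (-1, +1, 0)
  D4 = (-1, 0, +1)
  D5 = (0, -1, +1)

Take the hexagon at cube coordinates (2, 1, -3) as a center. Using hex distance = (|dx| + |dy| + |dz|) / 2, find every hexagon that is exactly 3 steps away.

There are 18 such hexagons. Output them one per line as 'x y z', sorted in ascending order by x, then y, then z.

Answer: -1 1 0
-1 2 -1
-1 3 -2
-1 4 -3
0 0 0
0 4 -4
1 -1 0
1 4 -5
2 -2 0
2 4 -6
3 -2 -1
3 3 -6
4 -2 -2
4 2 -6
5 -2 -3
5 -1 -4
5 0 -5
5 1 -6

Derivation:
Walk ring at distance 3 from (2, 1, -3):
Start at center + D4*3 = (-1, 1, 0)
  hex 0: (-1, 1, 0)
  hex 1: (0, 0, 0)
  hex 2: (1, -1, 0)
  hex 3: (2, -2, 0)
  hex 4: (3, -2, -1)
  hex 5: (4, -2, -2)
  hex 6: (5, -2, -3)
  hex 7: (5, -1, -4)
  hex 8: (5, 0, -5)
  hex 9: (5, 1, -6)
  hex 10: (4, 2, -6)
  hex 11: (3, 3, -6)
  hex 12: (2, 4, -6)
  hex 13: (1, 4, -5)
  hex 14: (0, 4, -4)
  hex 15: (-1, 4, -3)
  hex 16: (-1, 3, -2)
  hex 17: (-1, 2, -1)
Sorted: 18 hexes.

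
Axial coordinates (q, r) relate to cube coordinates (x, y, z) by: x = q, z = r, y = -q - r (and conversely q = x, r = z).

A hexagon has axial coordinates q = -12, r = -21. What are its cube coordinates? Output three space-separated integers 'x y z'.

Answer: -12 33 -21

Derivation:
x = q = -12
z = r = -21
y = -x - z = -(-12) - (-21) = 33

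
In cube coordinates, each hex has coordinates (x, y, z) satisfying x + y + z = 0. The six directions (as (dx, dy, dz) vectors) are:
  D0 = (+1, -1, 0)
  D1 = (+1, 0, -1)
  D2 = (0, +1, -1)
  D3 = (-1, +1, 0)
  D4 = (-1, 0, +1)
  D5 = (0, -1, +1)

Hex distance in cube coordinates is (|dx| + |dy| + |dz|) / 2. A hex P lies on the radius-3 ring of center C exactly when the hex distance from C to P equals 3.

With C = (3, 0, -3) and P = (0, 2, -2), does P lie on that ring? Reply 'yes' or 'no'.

|px - cx| = |0 - 3| = 3
|py - cy| = |2 - 0| = 2
|pz - cz| = |-2 - (-3)| = 1
distance = (3+2+1)/2 = 6/2 = 3
radius = 3; distance == radius -> yes

Answer: yes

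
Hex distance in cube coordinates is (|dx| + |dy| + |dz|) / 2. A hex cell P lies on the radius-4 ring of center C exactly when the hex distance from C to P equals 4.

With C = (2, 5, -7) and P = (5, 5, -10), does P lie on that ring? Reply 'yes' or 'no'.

|px - cx| = |5 - 2| = 3
|py - cy| = |5 - 5| = 0
|pz - cz| = |-10 - (-7)| = 3
distance = (3+0+3)/2 = 6/2 = 3
radius = 4; distance != radius -> no

Answer: no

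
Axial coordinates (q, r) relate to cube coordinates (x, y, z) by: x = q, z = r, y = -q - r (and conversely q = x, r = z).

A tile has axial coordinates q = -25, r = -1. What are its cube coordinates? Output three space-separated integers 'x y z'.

Answer: -25 26 -1

Derivation:
x = q = -25
z = r = -1
y = -x - z = -(-25) - (-1) = 26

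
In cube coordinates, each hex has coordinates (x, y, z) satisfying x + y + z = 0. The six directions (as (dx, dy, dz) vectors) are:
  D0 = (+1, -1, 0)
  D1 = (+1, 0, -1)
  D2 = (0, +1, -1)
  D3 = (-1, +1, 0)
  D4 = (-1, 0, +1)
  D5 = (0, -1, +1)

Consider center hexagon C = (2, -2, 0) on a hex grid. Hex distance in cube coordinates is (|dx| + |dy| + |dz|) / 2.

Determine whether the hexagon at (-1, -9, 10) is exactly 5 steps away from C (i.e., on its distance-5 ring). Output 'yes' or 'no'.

Answer: no

Derivation:
|px - cx| = |-1 - 2| = 3
|py - cy| = |-9 - (-2)| = 7
|pz - cz| = |10 - 0| = 10
distance = (3+7+10)/2 = 20/2 = 10
radius = 5; distance != radius -> no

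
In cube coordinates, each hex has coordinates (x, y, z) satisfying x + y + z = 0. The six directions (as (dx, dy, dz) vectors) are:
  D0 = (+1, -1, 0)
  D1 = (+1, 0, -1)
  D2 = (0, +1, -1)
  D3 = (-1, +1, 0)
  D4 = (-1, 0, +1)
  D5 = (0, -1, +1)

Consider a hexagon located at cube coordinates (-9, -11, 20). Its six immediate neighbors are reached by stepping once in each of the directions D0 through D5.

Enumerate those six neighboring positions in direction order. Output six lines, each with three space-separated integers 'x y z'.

Answer: -8 -12 20
-8 -11 19
-9 -10 19
-10 -10 20
-10 -11 21
-9 -12 21

Derivation:
Center: (-9, -11, 20). Add each direction:
  D0: (-9, -11, 20) + (1, -1, 0) = (-8, -12, 20)
  D1: (-9, -11, 20) + (1, 0, -1) = (-8, -11, 19)
  D2: (-9, -11, 20) + (0, 1, -1) = (-9, -10, 19)
  D3: (-9, -11, 20) + (-1, 1, 0) = (-10, -10, 20)
  D4: (-9, -11, 20) + (-1, 0, 1) = (-10, -11, 21)
  D5: (-9, -11, 20) + (0, -1, 1) = (-9, -12, 21)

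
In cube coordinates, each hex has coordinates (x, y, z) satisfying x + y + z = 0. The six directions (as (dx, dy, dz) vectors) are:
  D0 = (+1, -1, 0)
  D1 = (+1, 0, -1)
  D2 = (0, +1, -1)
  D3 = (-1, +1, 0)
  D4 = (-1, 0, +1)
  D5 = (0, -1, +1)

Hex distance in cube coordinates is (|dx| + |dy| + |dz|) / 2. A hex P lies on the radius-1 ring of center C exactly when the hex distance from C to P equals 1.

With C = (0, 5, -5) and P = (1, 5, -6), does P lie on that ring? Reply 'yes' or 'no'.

Answer: yes

Derivation:
|px - cx| = |1 - 0| = 1
|py - cy| = |5 - 5| = 0
|pz - cz| = |-6 - (-5)| = 1
distance = (1+0+1)/2 = 2/2 = 1
radius = 1; distance == radius -> yes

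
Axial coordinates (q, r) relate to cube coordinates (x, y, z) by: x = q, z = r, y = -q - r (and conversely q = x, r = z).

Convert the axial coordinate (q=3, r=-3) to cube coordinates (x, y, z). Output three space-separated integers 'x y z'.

Answer: 3 0 -3

Derivation:
x = q = 3
z = r = -3
y = -x - z = -(3) - (-3) = 0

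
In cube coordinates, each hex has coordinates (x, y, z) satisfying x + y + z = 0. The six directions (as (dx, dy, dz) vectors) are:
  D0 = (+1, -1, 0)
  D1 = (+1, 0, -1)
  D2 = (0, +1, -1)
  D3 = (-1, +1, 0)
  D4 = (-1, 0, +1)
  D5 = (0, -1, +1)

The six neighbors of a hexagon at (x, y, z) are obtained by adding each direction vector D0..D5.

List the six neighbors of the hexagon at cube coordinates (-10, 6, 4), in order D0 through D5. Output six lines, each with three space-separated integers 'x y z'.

Center: (-10, 6, 4). Add each direction:
  D0: (-10, 6, 4) + (1, -1, 0) = (-9, 5, 4)
  D1: (-10, 6, 4) + (1, 0, -1) = (-9, 6, 3)
  D2: (-10, 6, 4) + (0, 1, -1) = (-10, 7, 3)
  D3: (-10, 6, 4) + (-1, 1, 0) = (-11, 7, 4)
  D4: (-10, 6, 4) + (-1, 0, 1) = (-11, 6, 5)
  D5: (-10, 6, 4) + (0, -1, 1) = (-10, 5, 5)

Answer: -9 5 4
-9 6 3
-10 7 3
-11 7 4
-11 6 5
-10 5 5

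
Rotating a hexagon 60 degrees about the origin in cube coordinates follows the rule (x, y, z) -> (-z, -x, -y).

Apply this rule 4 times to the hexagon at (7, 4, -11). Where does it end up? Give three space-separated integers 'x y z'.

Answer: -11 7 4

Derivation:
Start: (7, 4, -11)
Step 1: (7, 4, -11) -> (-(-11), -(7), -(4)) = (11, -7, -4)
Step 2: (11, -7, -4) -> (-(-4), -(11), -(-7)) = (4, -11, 7)
Step 3: (4, -11, 7) -> (-(7), -(4), -(-11)) = (-7, -4, 11)
Step 4: (-7, -4, 11) -> (-(11), -(-7), -(-4)) = (-11, 7, 4)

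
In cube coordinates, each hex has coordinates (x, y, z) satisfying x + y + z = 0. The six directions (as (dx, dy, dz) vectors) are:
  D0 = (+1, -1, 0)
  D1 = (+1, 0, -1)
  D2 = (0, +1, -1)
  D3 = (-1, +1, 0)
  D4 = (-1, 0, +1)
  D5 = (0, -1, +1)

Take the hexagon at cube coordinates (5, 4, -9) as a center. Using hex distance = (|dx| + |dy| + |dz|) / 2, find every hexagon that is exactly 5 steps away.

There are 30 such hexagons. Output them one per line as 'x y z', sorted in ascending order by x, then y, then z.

Walk ring at distance 5 from (5, 4, -9):
Start at center + D4*5 = (0, 4, -4)
  hex 0: (0, 4, -4)
  hex 1: (1, 3, -4)
  hex 2: (2, 2, -4)
  hex 3: (3, 1, -4)
  hex 4: (4, 0, -4)
  hex 5: (5, -1, -4)
  hex 6: (6, -1, -5)
  hex 7: (7, -1, -6)
  hex 8: (8, -1, -7)
  hex 9: (9, -1, -8)
  hex 10: (10, -1, -9)
  hex 11: (10, 0, -10)
  hex 12: (10, 1, -11)
  hex 13: (10, 2, -12)
  hex 14: (10, 3, -13)
  hex 15: (10, 4, -14)
  hex 16: (9, 5, -14)
  hex 17: (8, 6, -14)
  hex 18: (7, 7, -14)
  hex 19: (6, 8, -14)
  hex 20: (5, 9, -14)
  hex 21: (4, 9, -13)
  hex 22: (3, 9, -12)
  hex 23: (2, 9, -11)
  hex 24: (1, 9, -10)
  hex 25: (0, 9, -9)
  hex 26: (0, 8, -8)
  hex 27: (0, 7, -7)
  hex 28: (0, 6, -6)
  hex 29: (0, 5, -5)
Sorted: 30 hexes.

Answer: 0 4 -4
0 5 -5
0 6 -6
0 7 -7
0 8 -8
0 9 -9
1 3 -4
1 9 -10
2 2 -4
2 9 -11
3 1 -4
3 9 -12
4 0 -4
4 9 -13
5 -1 -4
5 9 -14
6 -1 -5
6 8 -14
7 -1 -6
7 7 -14
8 -1 -7
8 6 -14
9 -1 -8
9 5 -14
10 -1 -9
10 0 -10
10 1 -11
10 2 -12
10 3 -13
10 4 -14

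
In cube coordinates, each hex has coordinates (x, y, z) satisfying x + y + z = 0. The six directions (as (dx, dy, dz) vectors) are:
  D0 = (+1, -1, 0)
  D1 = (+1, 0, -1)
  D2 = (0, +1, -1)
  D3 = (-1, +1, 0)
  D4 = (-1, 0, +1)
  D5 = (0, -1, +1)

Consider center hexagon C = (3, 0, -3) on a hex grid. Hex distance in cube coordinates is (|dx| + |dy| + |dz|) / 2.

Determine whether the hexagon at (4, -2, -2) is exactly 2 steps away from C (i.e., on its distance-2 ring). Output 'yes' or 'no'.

|px - cx| = |4 - 3| = 1
|py - cy| = |-2 - 0| = 2
|pz - cz| = |-2 - (-3)| = 1
distance = (1+2+1)/2 = 4/2 = 2
radius = 2; distance == radius -> yes

Answer: yes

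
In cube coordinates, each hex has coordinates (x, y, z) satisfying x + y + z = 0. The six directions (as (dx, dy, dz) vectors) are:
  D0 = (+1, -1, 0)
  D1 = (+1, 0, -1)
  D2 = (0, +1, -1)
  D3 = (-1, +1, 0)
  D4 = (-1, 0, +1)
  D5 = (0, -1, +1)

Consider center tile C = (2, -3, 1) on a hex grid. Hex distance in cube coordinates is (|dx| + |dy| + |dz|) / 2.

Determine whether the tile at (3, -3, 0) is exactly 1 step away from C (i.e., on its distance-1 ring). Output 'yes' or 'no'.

|px - cx| = |3 - 2| = 1
|py - cy| = |-3 - (-3)| = 0
|pz - cz| = |0 - 1| = 1
distance = (1+0+1)/2 = 2/2 = 1
radius = 1; distance == radius -> yes

Answer: yes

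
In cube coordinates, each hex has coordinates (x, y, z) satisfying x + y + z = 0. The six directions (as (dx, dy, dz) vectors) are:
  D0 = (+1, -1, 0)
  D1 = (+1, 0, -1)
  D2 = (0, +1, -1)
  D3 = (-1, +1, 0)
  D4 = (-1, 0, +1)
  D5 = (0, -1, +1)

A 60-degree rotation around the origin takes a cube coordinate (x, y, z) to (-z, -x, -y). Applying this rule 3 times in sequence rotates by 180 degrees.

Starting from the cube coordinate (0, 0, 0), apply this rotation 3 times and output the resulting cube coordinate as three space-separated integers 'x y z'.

Start: (0, 0, 0)
Step 1: (0, 0, 0) -> (-(0), -(0), -(0)) = (0, 0, 0)
Step 2: (0, 0, 0) -> (-(0), -(0), -(0)) = (0, 0, 0)
Step 3: (0, 0, 0) -> (-(0), -(0), -(0)) = (0, 0, 0)

Answer: 0 0 0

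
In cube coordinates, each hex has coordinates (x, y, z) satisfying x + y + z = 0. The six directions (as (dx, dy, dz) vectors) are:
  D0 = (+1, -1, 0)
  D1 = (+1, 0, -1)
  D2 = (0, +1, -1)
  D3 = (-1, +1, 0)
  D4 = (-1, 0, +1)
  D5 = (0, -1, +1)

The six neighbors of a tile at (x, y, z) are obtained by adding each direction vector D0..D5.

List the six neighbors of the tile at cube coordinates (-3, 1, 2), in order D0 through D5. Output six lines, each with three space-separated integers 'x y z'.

Answer: -2 0 2
-2 1 1
-3 2 1
-4 2 2
-4 1 3
-3 0 3

Derivation:
Center: (-3, 1, 2). Add each direction:
  D0: (-3, 1, 2) + (1, -1, 0) = (-2, 0, 2)
  D1: (-3, 1, 2) + (1, 0, -1) = (-2, 1, 1)
  D2: (-3, 1, 2) + (0, 1, -1) = (-3, 2, 1)
  D3: (-3, 1, 2) + (-1, 1, 0) = (-4, 2, 2)
  D4: (-3, 1, 2) + (-1, 0, 1) = (-4, 1, 3)
  D5: (-3, 1, 2) + (0, -1, 1) = (-3, 0, 3)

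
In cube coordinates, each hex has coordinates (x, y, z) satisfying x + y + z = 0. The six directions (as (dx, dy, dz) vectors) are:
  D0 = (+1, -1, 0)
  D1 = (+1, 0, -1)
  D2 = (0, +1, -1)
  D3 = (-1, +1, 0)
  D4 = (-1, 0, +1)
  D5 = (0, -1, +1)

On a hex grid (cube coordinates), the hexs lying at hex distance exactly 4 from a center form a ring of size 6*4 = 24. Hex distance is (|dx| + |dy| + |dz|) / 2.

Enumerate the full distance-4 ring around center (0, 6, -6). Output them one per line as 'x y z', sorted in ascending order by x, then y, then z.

Walk ring at distance 4 from (0, 6, -6):
Start at center + D4*4 = (-4, 6, -2)
  hex 0: (-4, 6, -2)
  hex 1: (-3, 5, -2)
  hex 2: (-2, 4, -2)
  hex 3: (-1, 3, -2)
  hex 4: (0, 2, -2)
  hex 5: (1, 2, -3)
  hex 6: (2, 2, -4)
  hex 7: (3, 2, -5)
  hex 8: (4, 2, -6)
  hex 9: (4, 3, -7)
  hex 10: (4, 4, -8)
  hex 11: (4, 5, -9)
  hex 12: (4, 6, -10)
  hex 13: (3, 7, -10)
  hex 14: (2, 8, -10)
  hex 15: (1, 9, -10)
  hex 16: (0, 10, -10)
  hex 17: (-1, 10, -9)
  hex 18: (-2, 10, -8)
  hex 19: (-3, 10, -7)
  hex 20: (-4, 10, -6)
  hex 21: (-4, 9, -5)
  hex 22: (-4, 8, -4)
  hex 23: (-4, 7, -3)
Sorted: 24 hexes.

Answer: -4 6 -2
-4 7 -3
-4 8 -4
-4 9 -5
-4 10 -6
-3 5 -2
-3 10 -7
-2 4 -2
-2 10 -8
-1 3 -2
-1 10 -9
0 2 -2
0 10 -10
1 2 -3
1 9 -10
2 2 -4
2 8 -10
3 2 -5
3 7 -10
4 2 -6
4 3 -7
4 4 -8
4 5 -9
4 6 -10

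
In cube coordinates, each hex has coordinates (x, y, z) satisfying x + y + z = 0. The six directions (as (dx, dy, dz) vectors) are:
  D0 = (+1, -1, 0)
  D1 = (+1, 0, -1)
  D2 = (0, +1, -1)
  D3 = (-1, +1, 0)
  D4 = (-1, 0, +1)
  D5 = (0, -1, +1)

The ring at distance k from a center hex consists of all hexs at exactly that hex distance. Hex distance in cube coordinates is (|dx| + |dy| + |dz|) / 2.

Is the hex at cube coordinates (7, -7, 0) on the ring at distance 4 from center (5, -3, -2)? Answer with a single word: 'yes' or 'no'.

Answer: yes

Derivation:
|px - cx| = |7 - 5| = 2
|py - cy| = |-7 - (-3)| = 4
|pz - cz| = |0 - (-2)| = 2
distance = (2+4+2)/2 = 8/2 = 4
radius = 4; distance == radius -> yes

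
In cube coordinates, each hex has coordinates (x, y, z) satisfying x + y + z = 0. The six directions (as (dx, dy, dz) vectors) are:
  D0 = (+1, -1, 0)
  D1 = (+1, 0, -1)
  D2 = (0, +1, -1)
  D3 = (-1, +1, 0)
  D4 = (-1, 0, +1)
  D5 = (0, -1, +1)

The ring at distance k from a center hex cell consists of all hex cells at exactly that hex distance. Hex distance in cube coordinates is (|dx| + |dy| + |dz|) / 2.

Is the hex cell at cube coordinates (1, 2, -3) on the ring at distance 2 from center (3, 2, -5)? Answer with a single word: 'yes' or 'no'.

|px - cx| = |1 - 3| = 2
|py - cy| = |2 - 2| = 0
|pz - cz| = |-3 - (-5)| = 2
distance = (2+0+2)/2 = 4/2 = 2
radius = 2; distance == radius -> yes

Answer: yes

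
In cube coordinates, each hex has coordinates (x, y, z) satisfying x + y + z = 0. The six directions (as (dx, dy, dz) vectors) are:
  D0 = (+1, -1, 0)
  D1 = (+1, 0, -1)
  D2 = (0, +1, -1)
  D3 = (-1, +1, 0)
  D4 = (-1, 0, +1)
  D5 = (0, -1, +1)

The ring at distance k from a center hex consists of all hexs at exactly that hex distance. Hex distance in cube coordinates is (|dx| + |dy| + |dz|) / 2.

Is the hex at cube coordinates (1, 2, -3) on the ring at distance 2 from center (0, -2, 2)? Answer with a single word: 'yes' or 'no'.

Answer: no

Derivation:
|px - cx| = |1 - 0| = 1
|py - cy| = |2 - (-2)| = 4
|pz - cz| = |-3 - 2| = 5
distance = (1+4+5)/2 = 10/2 = 5
radius = 2; distance != radius -> no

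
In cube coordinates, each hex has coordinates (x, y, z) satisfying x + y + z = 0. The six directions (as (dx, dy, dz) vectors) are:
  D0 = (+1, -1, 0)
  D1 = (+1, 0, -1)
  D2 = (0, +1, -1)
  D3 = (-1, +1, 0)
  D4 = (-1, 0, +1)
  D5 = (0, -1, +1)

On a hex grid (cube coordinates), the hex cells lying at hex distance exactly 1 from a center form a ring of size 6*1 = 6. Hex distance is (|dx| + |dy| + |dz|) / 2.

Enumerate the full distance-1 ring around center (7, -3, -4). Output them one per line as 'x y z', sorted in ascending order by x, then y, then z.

Walk ring at distance 1 from (7, -3, -4):
Start at center + D4*1 = (6, -3, -3)
  hex 0: (6, -3, -3)
  hex 1: (7, -4, -3)
  hex 2: (8, -4, -4)
  hex 3: (8, -3, -5)
  hex 4: (7, -2, -5)
  hex 5: (6, -2, -4)
Sorted: 6 hexes.

Answer: 6 -3 -3
6 -2 -4
7 -4 -3
7 -2 -5
8 -4 -4
8 -3 -5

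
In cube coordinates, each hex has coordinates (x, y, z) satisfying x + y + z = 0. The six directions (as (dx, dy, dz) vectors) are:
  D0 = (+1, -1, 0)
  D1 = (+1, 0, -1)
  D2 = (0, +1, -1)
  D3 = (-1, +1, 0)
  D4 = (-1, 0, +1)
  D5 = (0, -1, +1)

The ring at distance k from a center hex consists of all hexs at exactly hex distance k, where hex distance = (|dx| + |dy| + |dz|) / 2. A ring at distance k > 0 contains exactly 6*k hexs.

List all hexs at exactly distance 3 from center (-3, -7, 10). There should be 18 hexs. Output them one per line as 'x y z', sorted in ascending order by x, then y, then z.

Answer: -6 -7 13
-6 -6 12
-6 -5 11
-6 -4 10
-5 -8 13
-5 -4 9
-4 -9 13
-4 -4 8
-3 -10 13
-3 -4 7
-2 -10 12
-2 -5 7
-1 -10 11
-1 -6 7
0 -10 10
0 -9 9
0 -8 8
0 -7 7

Derivation:
Walk ring at distance 3 from (-3, -7, 10):
Start at center + D4*3 = (-6, -7, 13)
  hex 0: (-6, -7, 13)
  hex 1: (-5, -8, 13)
  hex 2: (-4, -9, 13)
  hex 3: (-3, -10, 13)
  hex 4: (-2, -10, 12)
  hex 5: (-1, -10, 11)
  hex 6: (0, -10, 10)
  hex 7: (0, -9, 9)
  hex 8: (0, -8, 8)
  hex 9: (0, -7, 7)
  hex 10: (-1, -6, 7)
  hex 11: (-2, -5, 7)
  hex 12: (-3, -4, 7)
  hex 13: (-4, -4, 8)
  hex 14: (-5, -4, 9)
  hex 15: (-6, -4, 10)
  hex 16: (-6, -5, 11)
  hex 17: (-6, -6, 12)
Sorted: 18 hexes.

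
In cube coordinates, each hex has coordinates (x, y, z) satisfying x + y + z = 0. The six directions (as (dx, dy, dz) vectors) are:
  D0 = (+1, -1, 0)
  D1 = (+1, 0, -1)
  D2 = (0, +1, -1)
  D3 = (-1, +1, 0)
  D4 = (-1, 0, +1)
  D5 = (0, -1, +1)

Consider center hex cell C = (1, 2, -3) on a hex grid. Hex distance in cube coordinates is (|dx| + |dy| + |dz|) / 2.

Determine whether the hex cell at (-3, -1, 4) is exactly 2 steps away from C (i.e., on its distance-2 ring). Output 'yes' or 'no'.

|px - cx| = |-3 - 1| = 4
|py - cy| = |-1 - 2| = 3
|pz - cz| = |4 - (-3)| = 7
distance = (4+3+7)/2 = 14/2 = 7
radius = 2; distance != radius -> no

Answer: no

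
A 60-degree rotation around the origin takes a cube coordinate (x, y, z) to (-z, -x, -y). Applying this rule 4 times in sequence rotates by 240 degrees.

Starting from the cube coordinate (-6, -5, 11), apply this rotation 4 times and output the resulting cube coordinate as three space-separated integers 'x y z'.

Answer: 11 -6 -5

Derivation:
Start: (-6, -5, 11)
Step 1: (-6, -5, 11) -> (-(11), -(-6), -(-5)) = (-11, 6, 5)
Step 2: (-11, 6, 5) -> (-(5), -(-11), -(6)) = (-5, 11, -6)
Step 3: (-5, 11, -6) -> (-(-6), -(-5), -(11)) = (6, 5, -11)
Step 4: (6, 5, -11) -> (-(-11), -(6), -(5)) = (11, -6, -5)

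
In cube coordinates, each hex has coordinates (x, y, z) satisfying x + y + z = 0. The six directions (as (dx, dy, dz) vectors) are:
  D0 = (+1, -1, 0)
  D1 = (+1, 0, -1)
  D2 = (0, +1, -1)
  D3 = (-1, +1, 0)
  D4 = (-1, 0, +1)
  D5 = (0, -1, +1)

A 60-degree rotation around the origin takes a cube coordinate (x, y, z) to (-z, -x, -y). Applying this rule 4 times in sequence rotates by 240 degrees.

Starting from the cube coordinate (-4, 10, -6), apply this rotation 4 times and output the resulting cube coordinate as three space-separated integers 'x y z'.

Start: (-4, 10, -6)
Step 1: (-4, 10, -6) -> (-(-6), -(-4), -(10)) = (6, 4, -10)
Step 2: (6, 4, -10) -> (-(-10), -(6), -(4)) = (10, -6, -4)
Step 3: (10, -6, -4) -> (-(-4), -(10), -(-6)) = (4, -10, 6)
Step 4: (4, -10, 6) -> (-(6), -(4), -(-10)) = (-6, -4, 10)

Answer: -6 -4 10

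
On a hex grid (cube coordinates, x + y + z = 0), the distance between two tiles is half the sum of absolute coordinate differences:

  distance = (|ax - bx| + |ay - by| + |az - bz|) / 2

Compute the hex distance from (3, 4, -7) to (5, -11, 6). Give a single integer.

Answer: 15

Derivation:
|ax - bx| = |3 - 5| = 2
|ay - by| = |4 - (-11)| = 15
|az - bz| = |-7 - 6| = 13
distance = (2 + 15 + 13) / 2 = 30 / 2 = 15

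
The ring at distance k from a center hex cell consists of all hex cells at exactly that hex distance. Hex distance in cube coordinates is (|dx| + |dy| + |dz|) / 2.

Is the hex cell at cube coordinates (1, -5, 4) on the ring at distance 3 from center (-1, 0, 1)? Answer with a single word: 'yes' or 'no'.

|px - cx| = |1 - (-1)| = 2
|py - cy| = |-5 - 0| = 5
|pz - cz| = |4 - 1| = 3
distance = (2+5+3)/2 = 10/2 = 5
radius = 3; distance != radius -> no

Answer: no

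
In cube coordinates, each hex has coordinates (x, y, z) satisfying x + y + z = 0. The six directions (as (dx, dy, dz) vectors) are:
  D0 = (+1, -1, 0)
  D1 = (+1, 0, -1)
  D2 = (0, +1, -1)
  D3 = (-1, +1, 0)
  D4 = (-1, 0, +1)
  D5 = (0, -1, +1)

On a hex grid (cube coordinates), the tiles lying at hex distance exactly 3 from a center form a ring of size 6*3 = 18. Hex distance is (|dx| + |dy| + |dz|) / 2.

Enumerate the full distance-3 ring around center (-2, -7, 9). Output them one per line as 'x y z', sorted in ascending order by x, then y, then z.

Answer: -5 -7 12
-5 -6 11
-5 -5 10
-5 -4 9
-4 -8 12
-4 -4 8
-3 -9 12
-3 -4 7
-2 -10 12
-2 -4 6
-1 -10 11
-1 -5 6
0 -10 10
0 -6 6
1 -10 9
1 -9 8
1 -8 7
1 -7 6

Derivation:
Walk ring at distance 3 from (-2, -7, 9):
Start at center + D4*3 = (-5, -7, 12)
  hex 0: (-5, -7, 12)
  hex 1: (-4, -8, 12)
  hex 2: (-3, -9, 12)
  hex 3: (-2, -10, 12)
  hex 4: (-1, -10, 11)
  hex 5: (0, -10, 10)
  hex 6: (1, -10, 9)
  hex 7: (1, -9, 8)
  hex 8: (1, -8, 7)
  hex 9: (1, -7, 6)
  hex 10: (0, -6, 6)
  hex 11: (-1, -5, 6)
  hex 12: (-2, -4, 6)
  hex 13: (-3, -4, 7)
  hex 14: (-4, -4, 8)
  hex 15: (-5, -4, 9)
  hex 16: (-5, -5, 10)
  hex 17: (-5, -6, 11)
Sorted: 18 hexes.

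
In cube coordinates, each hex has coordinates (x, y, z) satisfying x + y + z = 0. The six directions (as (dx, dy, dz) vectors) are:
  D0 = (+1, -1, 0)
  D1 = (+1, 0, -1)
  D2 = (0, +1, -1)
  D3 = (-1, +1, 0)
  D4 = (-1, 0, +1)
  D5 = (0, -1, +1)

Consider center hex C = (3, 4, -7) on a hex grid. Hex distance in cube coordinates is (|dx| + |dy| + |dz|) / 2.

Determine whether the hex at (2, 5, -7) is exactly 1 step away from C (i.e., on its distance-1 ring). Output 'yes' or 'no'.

|px - cx| = |2 - 3| = 1
|py - cy| = |5 - 4| = 1
|pz - cz| = |-7 - (-7)| = 0
distance = (1+1+0)/2 = 2/2 = 1
radius = 1; distance == radius -> yes

Answer: yes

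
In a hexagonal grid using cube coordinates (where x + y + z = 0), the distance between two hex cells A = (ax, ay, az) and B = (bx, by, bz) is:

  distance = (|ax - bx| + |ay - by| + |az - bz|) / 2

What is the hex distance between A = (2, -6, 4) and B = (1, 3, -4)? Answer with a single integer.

|ax - bx| = |2 - 1| = 1
|ay - by| = |-6 - 3| = 9
|az - bz| = |4 - (-4)| = 8
distance = (1 + 9 + 8) / 2 = 18 / 2 = 9

Answer: 9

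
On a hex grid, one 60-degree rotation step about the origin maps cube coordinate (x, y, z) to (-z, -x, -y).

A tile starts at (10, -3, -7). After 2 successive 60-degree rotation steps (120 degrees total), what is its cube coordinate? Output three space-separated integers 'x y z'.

Answer: -3 -7 10

Derivation:
Start: (10, -3, -7)
Step 1: (10, -3, -7) -> (-(-7), -(10), -(-3)) = (7, -10, 3)
Step 2: (7, -10, 3) -> (-(3), -(7), -(-10)) = (-3, -7, 10)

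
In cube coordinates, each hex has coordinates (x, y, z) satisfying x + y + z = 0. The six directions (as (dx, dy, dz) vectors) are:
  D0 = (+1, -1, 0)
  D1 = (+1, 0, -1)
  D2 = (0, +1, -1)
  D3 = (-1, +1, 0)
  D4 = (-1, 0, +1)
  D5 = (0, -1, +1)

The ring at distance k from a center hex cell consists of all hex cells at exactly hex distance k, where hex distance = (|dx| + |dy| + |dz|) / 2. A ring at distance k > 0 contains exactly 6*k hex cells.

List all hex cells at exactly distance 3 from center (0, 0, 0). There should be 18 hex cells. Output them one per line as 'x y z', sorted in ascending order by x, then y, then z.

Walk ring at distance 3 from (0, 0, 0):
Start at center + D4*3 = (-3, 0, 3)
  hex 0: (-3, 0, 3)
  hex 1: (-2, -1, 3)
  hex 2: (-1, -2, 3)
  hex 3: (0, -3, 3)
  hex 4: (1, -3, 2)
  hex 5: (2, -3, 1)
  hex 6: (3, -3, 0)
  hex 7: (3, -2, -1)
  hex 8: (3, -1, -2)
  hex 9: (3, 0, -3)
  hex 10: (2, 1, -3)
  hex 11: (1, 2, -3)
  hex 12: (0, 3, -3)
  hex 13: (-1, 3, -2)
  hex 14: (-2, 3, -1)
  hex 15: (-3, 3, 0)
  hex 16: (-3, 2, 1)
  hex 17: (-3, 1, 2)
Sorted: 18 hexes.

Answer: -3 0 3
-3 1 2
-3 2 1
-3 3 0
-2 -1 3
-2 3 -1
-1 -2 3
-1 3 -2
0 -3 3
0 3 -3
1 -3 2
1 2 -3
2 -3 1
2 1 -3
3 -3 0
3 -2 -1
3 -1 -2
3 0 -3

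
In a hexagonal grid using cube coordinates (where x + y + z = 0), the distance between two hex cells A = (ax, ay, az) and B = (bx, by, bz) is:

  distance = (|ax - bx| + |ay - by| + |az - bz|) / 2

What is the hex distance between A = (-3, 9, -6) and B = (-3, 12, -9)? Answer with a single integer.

Answer: 3

Derivation:
|ax - bx| = |-3 - (-3)| = 0
|ay - by| = |9 - 12| = 3
|az - bz| = |-6 - (-9)| = 3
distance = (0 + 3 + 3) / 2 = 6 / 2 = 3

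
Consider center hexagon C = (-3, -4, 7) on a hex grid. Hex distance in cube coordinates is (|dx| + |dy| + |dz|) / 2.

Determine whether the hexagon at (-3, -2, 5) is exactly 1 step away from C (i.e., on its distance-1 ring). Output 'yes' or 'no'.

Answer: no

Derivation:
|px - cx| = |-3 - (-3)| = 0
|py - cy| = |-2 - (-4)| = 2
|pz - cz| = |5 - 7| = 2
distance = (0+2+2)/2 = 4/2 = 2
radius = 1; distance != radius -> no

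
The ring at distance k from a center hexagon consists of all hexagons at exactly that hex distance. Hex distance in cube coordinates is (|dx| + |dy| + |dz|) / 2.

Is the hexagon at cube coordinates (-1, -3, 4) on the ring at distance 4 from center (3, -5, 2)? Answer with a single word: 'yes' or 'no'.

|px - cx| = |-1 - 3| = 4
|py - cy| = |-3 - (-5)| = 2
|pz - cz| = |4 - 2| = 2
distance = (4+2+2)/2 = 8/2 = 4
radius = 4; distance == radius -> yes

Answer: yes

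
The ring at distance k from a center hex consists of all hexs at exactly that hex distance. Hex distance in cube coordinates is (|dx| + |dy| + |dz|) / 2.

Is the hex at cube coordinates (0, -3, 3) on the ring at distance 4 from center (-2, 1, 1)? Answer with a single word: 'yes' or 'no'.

Answer: yes

Derivation:
|px - cx| = |0 - (-2)| = 2
|py - cy| = |-3 - 1| = 4
|pz - cz| = |3 - 1| = 2
distance = (2+4+2)/2 = 8/2 = 4
radius = 4; distance == radius -> yes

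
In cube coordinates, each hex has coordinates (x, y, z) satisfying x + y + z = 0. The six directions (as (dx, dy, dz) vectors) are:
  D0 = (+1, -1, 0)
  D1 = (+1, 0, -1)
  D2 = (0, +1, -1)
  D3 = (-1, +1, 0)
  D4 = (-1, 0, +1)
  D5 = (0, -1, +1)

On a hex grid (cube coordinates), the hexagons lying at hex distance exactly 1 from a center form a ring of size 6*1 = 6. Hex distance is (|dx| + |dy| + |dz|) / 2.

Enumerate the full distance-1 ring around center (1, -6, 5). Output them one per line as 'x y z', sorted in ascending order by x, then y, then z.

Answer: 0 -6 6
0 -5 5
1 -7 6
1 -5 4
2 -7 5
2 -6 4

Derivation:
Walk ring at distance 1 from (1, -6, 5):
Start at center + D4*1 = (0, -6, 6)
  hex 0: (0, -6, 6)
  hex 1: (1, -7, 6)
  hex 2: (2, -7, 5)
  hex 3: (2, -6, 4)
  hex 4: (1, -5, 4)
  hex 5: (0, -5, 5)
Sorted: 6 hexes.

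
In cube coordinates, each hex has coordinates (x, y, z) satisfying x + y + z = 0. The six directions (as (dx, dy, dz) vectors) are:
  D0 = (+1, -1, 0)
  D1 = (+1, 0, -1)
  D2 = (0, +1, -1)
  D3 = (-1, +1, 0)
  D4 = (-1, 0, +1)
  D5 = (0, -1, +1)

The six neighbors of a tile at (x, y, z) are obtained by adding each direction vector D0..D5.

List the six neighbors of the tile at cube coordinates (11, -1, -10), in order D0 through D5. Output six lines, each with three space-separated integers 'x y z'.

Center: (11, -1, -10). Add each direction:
  D0: (11, -1, -10) + (1, -1, 0) = (12, -2, -10)
  D1: (11, -1, -10) + (1, 0, -1) = (12, -1, -11)
  D2: (11, -1, -10) + (0, 1, -1) = (11, 0, -11)
  D3: (11, -1, -10) + (-1, 1, 0) = (10, 0, -10)
  D4: (11, -1, -10) + (-1, 0, 1) = (10, -1, -9)
  D5: (11, -1, -10) + (0, -1, 1) = (11, -2, -9)

Answer: 12 -2 -10
12 -1 -11
11 0 -11
10 0 -10
10 -1 -9
11 -2 -9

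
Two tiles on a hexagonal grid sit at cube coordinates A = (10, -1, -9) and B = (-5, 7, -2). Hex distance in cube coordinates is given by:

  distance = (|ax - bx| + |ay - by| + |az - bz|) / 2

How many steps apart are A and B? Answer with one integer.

|ax - bx| = |10 - (-5)| = 15
|ay - by| = |-1 - 7| = 8
|az - bz| = |-9 - (-2)| = 7
distance = (15 + 8 + 7) / 2 = 30 / 2 = 15

Answer: 15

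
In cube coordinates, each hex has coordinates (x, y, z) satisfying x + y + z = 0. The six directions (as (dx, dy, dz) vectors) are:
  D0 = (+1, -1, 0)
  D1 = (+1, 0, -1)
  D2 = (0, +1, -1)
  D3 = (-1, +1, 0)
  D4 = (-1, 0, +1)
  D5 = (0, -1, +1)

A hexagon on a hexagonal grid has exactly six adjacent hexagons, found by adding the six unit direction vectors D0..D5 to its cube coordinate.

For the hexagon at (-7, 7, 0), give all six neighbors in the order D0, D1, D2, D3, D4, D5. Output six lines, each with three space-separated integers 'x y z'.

Answer: -6 6 0
-6 7 -1
-7 8 -1
-8 8 0
-8 7 1
-7 6 1

Derivation:
Center: (-7, 7, 0). Add each direction:
  D0: (-7, 7, 0) + (1, -1, 0) = (-6, 6, 0)
  D1: (-7, 7, 0) + (1, 0, -1) = (-6, 7, -1)
  D2: (-7, 7, 0) + (0, 1, -1) = (-7, 8, -1)
  D3: (-7, 7, 0) + (-1, 1, 0) = (-8, 8, 0)
  D4: (-7, 7, 0) + (-1, 0, 1) = (-8, 7, 1)
  D5: (-7, 7, 0) + (0, -1, 1) = (-7, 6, 1)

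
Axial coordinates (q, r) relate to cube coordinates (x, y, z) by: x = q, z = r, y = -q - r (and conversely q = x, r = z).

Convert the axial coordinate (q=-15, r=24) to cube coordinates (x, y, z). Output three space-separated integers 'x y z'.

Answer: -15 -9 24

Derivation:
x = q = -15
z = r = 24
y = -x - z = -(-15) - (24) = -9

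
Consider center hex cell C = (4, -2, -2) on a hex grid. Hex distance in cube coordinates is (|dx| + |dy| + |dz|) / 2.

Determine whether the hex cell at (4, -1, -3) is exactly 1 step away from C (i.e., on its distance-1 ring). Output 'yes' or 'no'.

Answer: yes

Derivation:
|px - cx| = |4 - 4| = 0
|py - cy| = |-1 - (-2)| = 1
|pz - cz| = |-3 - (-2)| = 1
distance = (0+1+1)/2 = 2/2 = 1
radius = 1; distance == radius -> yes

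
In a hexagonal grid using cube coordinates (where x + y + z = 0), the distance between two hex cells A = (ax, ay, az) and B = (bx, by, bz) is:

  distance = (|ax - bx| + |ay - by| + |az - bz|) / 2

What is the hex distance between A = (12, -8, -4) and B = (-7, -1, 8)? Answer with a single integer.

Answer: 19

Derivation:
|ax - bx| = |12 - (-7)| = 19
|ay - by| = |-8 - (-1)| = 7
|az - bz| = |-4 - 8| = 12
distance = (19 + 7 + 12) / 2 = 38 / 2 = 19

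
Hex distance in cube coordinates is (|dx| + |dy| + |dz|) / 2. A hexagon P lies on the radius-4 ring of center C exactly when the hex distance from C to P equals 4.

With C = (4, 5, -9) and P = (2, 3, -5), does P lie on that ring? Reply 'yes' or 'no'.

|px - cx| = |2 - 4| = 2
|py - cy| = |3 - 5| = 2
|pz - cz| = |-5 - (-9)| = 4
distance = (2+2+4)/2 = 8/2 = 4
radius = 4; distance == radius -> yes

Answer: yes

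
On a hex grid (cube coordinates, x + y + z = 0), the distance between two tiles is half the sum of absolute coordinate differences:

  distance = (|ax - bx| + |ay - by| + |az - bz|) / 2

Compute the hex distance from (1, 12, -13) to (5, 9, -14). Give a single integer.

Answer: 4

Derivation:
|ax - bx| = |1 - 5| = 4
|ay - by| = |12 - 9| = 3
|az - bz| = |-13 - (-14)| = 1
distance = (4 + 3 + 1) / 2 = 8 / 2 = 4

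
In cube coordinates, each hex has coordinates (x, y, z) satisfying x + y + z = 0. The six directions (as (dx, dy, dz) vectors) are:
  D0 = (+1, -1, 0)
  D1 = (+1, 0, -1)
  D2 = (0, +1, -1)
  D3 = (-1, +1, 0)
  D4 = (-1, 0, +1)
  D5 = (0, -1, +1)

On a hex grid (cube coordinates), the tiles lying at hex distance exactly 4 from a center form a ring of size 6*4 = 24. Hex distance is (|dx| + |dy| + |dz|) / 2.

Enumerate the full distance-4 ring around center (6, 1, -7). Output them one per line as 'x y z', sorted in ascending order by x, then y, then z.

Answer: 2 1 -3
2 2 -4
2 3 -5
2 4 -6
2 5 -7
3 0 -3
3 5 -8
4 -1 -3
4 5 -9
5 -2 -3
5 5 -10
6 -3 -3
6 5 -11
7 -3 -4
7 4 -11
8 -3 -5
8 3 -11
9 -3 -6
9 2 -11
10 -3 -7
10 -2 -8
10 -1 -9
10 0 -10
10 1 -11

Derivation:
Walk ring at distance 4 from (6, 1, -7):
Start at center + D4*4 = (2, 1, -3)
  hex 0: (2, 1, -3)
  hex 1: (3, 0, -3)
  hex 2: (4, -1, -3)
  hex 3: (5, -2, -3)
  hex 4: (6, -3, -3)
  hex 5: (7, -3, -4)
  hex 6: (8, -3, -5)
  hex 7: (9, -3, -6)
  hex 8: (10, -3, -7)
  hex 9: (10, -2, -8)
  hex 10: (10, -1, -9)
  hex 11: (10, 0, -10)
  hex 12: (10, 1, -11)
  hex 13: (9, 2, -11)
  hex 14: (8, 3, -11)
  hex 15: (7, 4, -11)
  hex 16: (6, 5, -11)
  hex 17: (5, 5, -10)
  hex 18: (4, 5, -9)
  hex 19: (3, 5, -8)
  hex 20: (2, 5, -7)
  hex 21: (2, 4, -6)
  hex 22: (2, 3, -5)
  hex 23: (2, 2, -4)
Sorted: 24 hexes.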